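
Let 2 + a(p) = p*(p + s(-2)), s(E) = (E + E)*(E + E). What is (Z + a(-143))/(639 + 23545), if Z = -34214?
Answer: -16055/24184 ≈ -0.66387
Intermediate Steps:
s(E) = 4*E**2 (s(E) = (2*E)*(2*E) = 4*E**2)
a(p) = -2 + p*(16 + p) (a(p) = -2 + p*(p + 4*(-2)**2) = -2 + p*(p + 4*4) = -2 + p*(p + 16) = -2 + p*(16 + p))
(Z + a(-143))/(639 + 23545) = (-34214 + (-2 + (-143)**2 + 16*(-143)))/(639 + 23545) = (-34214 + (-2 + 20449 - 2288))/24184 = (-34214 + 18159)*(1/24184) = -16055*1/24184 = -16055/24184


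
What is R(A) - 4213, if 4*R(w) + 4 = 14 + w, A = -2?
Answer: -4211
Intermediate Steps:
R(w) = 5/2 + w/4 (R(w) = -1 + (14 + w)/4 = -1 + (7/2 + w/4) = 5/2 + w/4)
R(A) - 4213 = (5/2 + (1/4)*(-2)) - 4213 = (5/2 - 1/2) - 4213 = 2 - 4213 = -4211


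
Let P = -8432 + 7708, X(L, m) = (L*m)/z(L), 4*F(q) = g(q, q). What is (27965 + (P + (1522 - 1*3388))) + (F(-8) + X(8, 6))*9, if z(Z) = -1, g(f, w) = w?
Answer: 24925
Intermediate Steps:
F(q) = q/4
X(L, m) = -L*m (X(L, m) = (L*m)/(-1) = (L*m)*(-1) = -L*m)
P = -724
(27965 + (P + (1522 - 1*3388))) + (F(-8) + X(8, 6))*9 = (27965 + (-724 + (1522 - 1*3388))) + ((¼)*(-8) - 1*8*6)*9 = (27965 + (-724 + (1522 - 3388))) + (-2 - 48)*9 = (27965 + (-724 - 1866)) - 50*9 = (27965 - 2590) - 450 = 25375 - 450 = 24925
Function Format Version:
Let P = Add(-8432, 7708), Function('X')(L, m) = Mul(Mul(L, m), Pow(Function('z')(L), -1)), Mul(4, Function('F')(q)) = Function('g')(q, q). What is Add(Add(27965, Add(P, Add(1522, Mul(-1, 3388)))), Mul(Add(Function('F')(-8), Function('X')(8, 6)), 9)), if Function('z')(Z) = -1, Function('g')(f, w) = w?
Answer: 24925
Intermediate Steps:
Function('F')(q) = Mul(Rational(1, 4), q)
Function('X')(L, m) = Mul(-1, L, m) (Function('X')(L, m) = Mul(Mul(L, m), Pow(-1, -1)) = Mul(Mul(L, m), -1) = Mul(-1, L, m))
P = -724
Add(Add(27965, Add(P, Add(1522, Mul(-1, 3388)))), Mul(Add(Function('F')(-8), Function('X')(8, 6)), 9)) = Add(Add(27965, Add(-724, Add(1522, Mul(-1, 3388)))), Mul(Add(Mul(Rational(1, 4), -8), Mul(-1, 8, 6)), 9)) = Add(Add(27965, Add(-724, Add(1522, -3388))), Mul(Add(-2, -48), 9)) = Add(Add(27965, Add(-724, -1866)), Mul(-50, 9)) = Add(Add(27965, -2590), -450) = Add(25375, -450) = 24925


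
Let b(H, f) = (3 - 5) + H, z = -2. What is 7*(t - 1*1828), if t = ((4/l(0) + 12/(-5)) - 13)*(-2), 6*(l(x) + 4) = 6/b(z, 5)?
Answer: -1068214/85 ≈ -12567.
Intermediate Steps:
b(H, f) = -2 + H
l(x) = -17/4 (l(x) = -4 + (6/(-2 - 2))/6 = -4 + (6/(-4))/6 = -4 + (6*(-¼))/6 = -4 + (⅙)*(-3/2) = -4 - ¼ = -17/4)
t = 2778/85 (t = ((4/(-17/4) + 12/(-5)) - 13)*(-2) = ((4*(-4/17) + 12*(-⅕)) - 13)*(-2) = ((-16/17 - 12/5) - 13)*(-2) = (-284/85 - 13)*(-2) = -1389/85*(-2) = 2778/85 ≈ 32.682)
7*(t - 1*1828) = 7*(2778/85 - 1*1828) = 7*(2778/85 - 1828) = 7*(-152602/85) = -1068214/85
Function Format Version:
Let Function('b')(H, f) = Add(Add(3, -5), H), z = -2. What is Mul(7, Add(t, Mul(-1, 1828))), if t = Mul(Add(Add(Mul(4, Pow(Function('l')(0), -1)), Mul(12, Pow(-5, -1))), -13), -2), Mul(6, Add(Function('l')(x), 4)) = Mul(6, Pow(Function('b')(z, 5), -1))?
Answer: Rational(-1068214, 85) ≈ -12567.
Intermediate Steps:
Function('b')(H, f) = Add(-2, H)
Function('l')(x) = Rational(-17, 4) (Function('l')(x) = Add(-4, Mul(Rational(1, 6), Mul(6, Pow(Add(-2, -2), -1)))) = Add(-4, Mul(Rational(1, 6), Mul(6, Pow(-4, -1)))) = Add(-4, Mul(Rational(1, 6), Mul(6, Rational(-1, 4)))) = Add(-4, Mul(Rational(1, 6), Rational(-3, 2))) = Add(-4, Rational(-1, 4)) = Rational(-17, 4))
t = Rational(2778, 85) (t = Mul(Add(Add(Mul(4, Pow(Rational(-17, 4), -1)), Mul(12, Pow(-5, -1))), -13), -2) = Mul(Add(Add(Mul(4, Rational(-4, 17)), Mul(12, Rational(-1, 5))), -13), -2) = Mul(Add(Add(Rational(-16, 17), Rational(-12, 5)), -13), -2) = Mul(Add(Rational(-284, 85), -13), -2) = Mul(Rational(-1389, 85), -2) = Rational(2778, 85) ≈ 32.682)
Mul(7, Add(t, Mul(-1, 1828))) = Mul(7, Add(Rational(2778, 85), Mul(-1, 1828))) = Mul(7, Add(Rational(2778, 85), -1828)) = Mul(7, Rational(-152602, 85)) = Rational(-1068214, 85)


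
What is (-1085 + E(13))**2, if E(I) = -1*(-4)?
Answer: 1168561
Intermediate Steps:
E(I) = 4
(-1085 + E(13))**2 = (-1085 + 4)**2 = (-1081)**2 = 1168561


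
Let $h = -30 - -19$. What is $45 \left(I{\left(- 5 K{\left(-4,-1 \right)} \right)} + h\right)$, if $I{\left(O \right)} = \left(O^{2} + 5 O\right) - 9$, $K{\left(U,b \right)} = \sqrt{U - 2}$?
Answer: $-7650 - 1125 i \sqrt{6} \approx -7650.0 - 2755.7 i$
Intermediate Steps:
$h = -11$ ($h = -30 + 19 = -11$)
$K{\left(U,b \right)} = \sqrt{-2 + U}$
$I{\left(O \right)} = -9 + O^{2} + 5 O$
$45 \left(I{\left(- 5 K{\left(-4,-1 \right)} \right)} + h\right) = 45 \left(\left(-9 + \left(- 5 \sqrt{-2 - 4}\right)^{2} + 5 \left(- 5 \sqrt{-2 - 4}\right)\right) - 11\right) = 45 \left(\left(-9 + \left(- 5 \sqrt{-6}\right)^{2} + 5 \left(- 5 \sqrt{-6}\right)\right) - 11\right) = 45 \left(\left(-9 + \left(- 5 i \sqrt{6}\right)^{2} + 5 \left(- 5 i \sqrt{6}\right)\right) - 11\right) = 45 \left(\left(-9 - 150 - 25 i \sqrt{6}\right) - 11\right) = 45 \left(\left(-159 - 25 i \sqrt{6}\right) - 11\right) = 45 \left(-170 - 25 i \sqrt{6}\right) = -7650 - 1125 i \sqrt{6}$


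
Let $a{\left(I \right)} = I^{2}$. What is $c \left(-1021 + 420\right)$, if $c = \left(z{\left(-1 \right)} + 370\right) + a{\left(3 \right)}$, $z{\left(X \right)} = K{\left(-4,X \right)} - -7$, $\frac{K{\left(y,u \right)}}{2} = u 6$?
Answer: $-224774$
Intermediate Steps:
$K{\left(y,u \right)} = 12 u$ ($K{\left(y,u \right)} = 2 u 6 = 2 \cdot 6 u = 12 u$)
$z{\left(X \right)} = 7 + 12 X$ ($z{\left(X \right)} = 12 X - -7 = 12 X + 7 = 7 + 12 X$)
$c = 374$ ($c = \left(\left(7 + 12 \left(-1\right)\right) + 370\right) + 3^{2} = \left(\left(7 - 12\right) + 370\right) + 9 = \left(-5 + 370\right) + 9 = 365 + 9 = 374$)
$c \left(-1021 + 420\right) = 374 \left(-1021 + 420\right) = 374 \left(-601\right) = -224774$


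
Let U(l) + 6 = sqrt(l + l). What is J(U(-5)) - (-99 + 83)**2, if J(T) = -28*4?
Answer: -368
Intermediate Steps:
U(l) = -6 + sqrt(2)*sqrt(l) (U(l) = -6 + sqrt(l + l) = -6 + sqrt(2*l) = -6 + sqrt(2)*sqrt(l))
J(T) = -112
J(U(-5)) - (-99 + 83)**2 = -112 - (-99 + 83)**2 = -112 - 1*(-16)**2 = -112 - 1*256 = -112 - 256 = -368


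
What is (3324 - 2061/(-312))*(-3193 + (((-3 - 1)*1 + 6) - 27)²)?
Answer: -111188943/13 ≈ -8.5530e+6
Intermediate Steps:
(3324 - 2061/(-312))*(-3193 + (((-3 - 1)*1 + 6) - 27)²) = (3324 - 2061*(-1/312))*(-3193 + ((-4*1 + 6) - 27)²) = (3324 + 687/104)*(-3193 + ((-4 + 6) - 27)²) = 346383*(-3193 + (2 - 27)²)/104 = 346383*(-3193 + (-25)²)/104 = 346383*(-3193 + 625)/104 = (346383/104)*(-2568) = -111188943/13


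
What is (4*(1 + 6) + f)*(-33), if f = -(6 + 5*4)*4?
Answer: 2508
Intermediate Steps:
f = -104 (f = -(6 + 20)*4 = -1*26*4 = -26*4 = -104)
(4*(1 + 6) + f)*(-33) = (4*(1 + 6) - 104)*(-33) = (4*7 - 104)*(-33) = (28 - 104)*(-33) = -76*(-33) = 2508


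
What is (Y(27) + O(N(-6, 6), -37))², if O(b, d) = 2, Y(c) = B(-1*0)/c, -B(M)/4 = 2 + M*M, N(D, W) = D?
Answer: 2116/729 ≈ 2.9026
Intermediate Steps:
B(M) = -8 - 4*M² (B(M) = -4*(2 + M*M) = -4*(2 + M²) = -8 - 4*M²)
Y(c) = -8/c (Y(c) = (-8 - 4*(-1*0)²)/c = (-8 - 4*0²)/c = (-8 - 4*0)/c = (-8 + 0)/c = -8/c)
(Y(27) + O(N(-6, 6), -37))² = (-8/27 + 2)² = (46/27)² = 2116/729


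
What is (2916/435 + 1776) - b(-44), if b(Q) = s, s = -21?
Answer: 261537/145 ≈ 1803.7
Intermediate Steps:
b(Q) = -21
(2916/435 + 1776) - b(-44) = (2916/435 + 1776) - 1*(-21) = (2916*(1/435) + 1776) + 21 = (972/145 + 1776) + 21 = 258492/145 + 21 = 261537/145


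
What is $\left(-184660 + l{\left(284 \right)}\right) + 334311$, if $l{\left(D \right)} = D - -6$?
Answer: $149941$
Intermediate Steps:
$l{\left(D \right)} = 6 + D$ ($l{\left(D \right)} = D + 6 = 6 + D$)
$\left(-184660 + l{\left(284 \right)}\right) + 334311 = \left(-184660 + \left(6 + 284\right)\right) + 334311 = \left(-184660 + 290\right) + 334311 = -184370 + 334311 = 149941$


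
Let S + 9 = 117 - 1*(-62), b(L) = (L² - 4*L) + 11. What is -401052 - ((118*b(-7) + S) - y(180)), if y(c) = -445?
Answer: -412051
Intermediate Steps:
b(L) = 11 + L² - 4*L
S = 170 (S = -9 + (117 - 1*(-62)) = -9 + (117 + 62) = -9 + 179 = 170)
-401052 - ((118*b(-7) + S) - y(180)) = -401052 - ((118*(11 + (-7)² - 4*(-7)) + 170) - 1*(-445)) = -401052 - ((118*(11 + 49 + 28) + 170) + 445) = -401052 - ((118*88 + 170) + 445) = -401052 - ((10384 + 170) + 445) = -401052 - (10554 + 445) = -401052 - 1*10999 = -401052 - 10999 = -412051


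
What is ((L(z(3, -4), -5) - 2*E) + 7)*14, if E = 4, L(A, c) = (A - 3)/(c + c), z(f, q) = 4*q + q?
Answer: 91/5 ≈ 18.200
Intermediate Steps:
z(f, q) = 5*q
L(A, c) = (-3 + A)/(2*c) (L(A, c) = (-3 + A)/((2*c)) = (-3 + A)*(1/(2*c)) = (-3 + A)/(2*c))
((L(z(3, -4), -5) - 2*E) + 7)*14 = (((½)*(-3 + 5*(-4))/(-5) - 2*4) + 7)*14 = (((½)*(-⅕)*(-3 - 20) - 8) + 7)*14 = (((½)*(-⅕)*(-23) - 8) + 7)*14 = ((23/10 - 8) + 7)*14 = (-57/10 + 7)*14 = (13/10)*14 = 91/5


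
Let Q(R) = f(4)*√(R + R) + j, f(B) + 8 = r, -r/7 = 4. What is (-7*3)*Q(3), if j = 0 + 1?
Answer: -21 + 756*√6 ≈ 1830.8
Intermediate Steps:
r = -28 (r = -7*4 = -28)
f(B) = -36 (f(B) = -8 - 28 = -36)
j = 1
Q(R) = 1 - 36*√2*√R (Q(R) = -36*√(R + R) + 1 = -36*√2*√R + 1 = 1 - 36*√2*√R)
(-7*3)*Q(3) = (-7*3)*(1 - 36*√2*√3) = -21*(1 - 36*√6) = -21 + 756*√6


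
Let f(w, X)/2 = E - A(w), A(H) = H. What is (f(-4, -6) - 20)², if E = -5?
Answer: 484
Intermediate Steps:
f(w, X) = -10 - 2*w (f(w, X) = 2*(-5 - w) = -10 - 2*w)
(f(-4, -6) - 20)² = ((-10 - 2*(-4)) - 20)² = ((-10 + 8) - 20)² = (-2 - 20)² = (-22)² = 484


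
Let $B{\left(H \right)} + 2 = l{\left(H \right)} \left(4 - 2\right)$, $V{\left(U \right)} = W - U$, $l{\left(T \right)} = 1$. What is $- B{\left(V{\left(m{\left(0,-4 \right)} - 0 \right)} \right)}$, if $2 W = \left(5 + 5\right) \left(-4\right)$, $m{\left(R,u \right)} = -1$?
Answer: $0$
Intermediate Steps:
$W = -20$ ($W = \frac{\left(5 + 5\right) \left(-4\right)}{2} = \frac{10 \left(-4\right)}{2} = \frac{1}{2} \left(-40\right) = -20$)
$V{\left(U \right)} = -20 - U$
$B{\left(H \right)} = 0$ ($B{\left(H \right)} = -2 + 1 \left(4 - 2\right) = -2 + 1 \cdot 2 = -2 + 2 = 0$)
$- B{\left(V{\left(m{\left(0,-4 \right)} - 0 \right)} \right)} = \left(-1\right) 0 = 0$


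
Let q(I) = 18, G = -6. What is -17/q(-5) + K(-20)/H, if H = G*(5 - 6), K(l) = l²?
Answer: 1183/18 ≈ 65.722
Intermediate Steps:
H = 6 (H = -6*(5 - 6) = -6*(-1) = 6)
-17/q(-5) + K(-20)/H = -17/18 + (-20)²/6 = -17*1/18 + 400*(⅙) = -17/18 + 200/3 = 1183/18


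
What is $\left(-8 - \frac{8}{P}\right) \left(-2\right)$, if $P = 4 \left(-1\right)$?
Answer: $12$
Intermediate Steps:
$P = -4$
$\left(-8 - \frac{8}{P}\right) \left(-2\right) = \left(-8 - \frac{8}{-4}\right) \left(-2\right) = \left(-8 - -2\right) \left(-2\right) = \left(-8 + 2\right) \left(-2\right) = \left(-6\right) \left(-2\right) = 12$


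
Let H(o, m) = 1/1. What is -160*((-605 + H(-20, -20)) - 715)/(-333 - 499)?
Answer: -6595/26 ≈ -253.65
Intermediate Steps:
H(o, m) = 1
-160*((-605 + H(-20, -20)) - 715)/(-333 - 499) = -160*((-605 + 1) - 715)/(-333 - 499) = -160*(-604 - 715)/(-832) = -(-211040)*(-1)/832 = -160*1319/832 = -6595/26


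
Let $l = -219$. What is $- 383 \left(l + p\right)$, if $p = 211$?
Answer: $3064$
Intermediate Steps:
$- 383 \left(l + p\right) = - 383 \left(-219 + 211\right) = \left(-383\right) \left(-8\right) = 3064$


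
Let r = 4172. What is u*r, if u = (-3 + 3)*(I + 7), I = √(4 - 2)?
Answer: 0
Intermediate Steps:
I = √2 ≈ 1.4142
u = 0 (u = (-3 + 3)*(√2 + 7) = 0*(7 + √2) = 0)
u*r = 0*4172 = 0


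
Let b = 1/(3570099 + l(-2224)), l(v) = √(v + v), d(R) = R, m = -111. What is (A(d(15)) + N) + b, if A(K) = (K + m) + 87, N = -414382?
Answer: 4*(-414391*√278 + 369854223677*I)/(-3570099*I + 4*√278) ≈ -4.1439e+5 - 1.8626e-9*I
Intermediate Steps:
l(v) = √2*√v (l(v) = √(2*v) = √2*√v)
A(K) = -24 + K (A(K) = (K - 111) + 87 = (-111 + K) + 87 = -24 + K)
b = 1/(3570099 + 4*I*√278) (b = 1/(3570099 + √2*√(-2224)) = 1/(3570099 + √2*(4*I*√139)) = 1/(3570099 + 4*I*√278) ≈ 2.801e-7 - 5.0e-12*I)
(A(d(15)) + N) + b = ((-24 + 15) - 414382) + (3570099/12745606874249 - 4*I*√278/12745606874249) = (-9 - 414382) + (3570099/12745606874249 - 4*I*√278/12745606874249) = -414391 + (3570099/12745606874249 - 4*I*√278/12745606874249) = -5281664778223347260/12745606874249 - 4*I*√278/12745606874249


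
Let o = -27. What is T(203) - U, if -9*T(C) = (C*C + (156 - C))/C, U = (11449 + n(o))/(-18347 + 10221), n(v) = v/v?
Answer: -156781631/7423101 ≈ -21.121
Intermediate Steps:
n(v) = 1
U = -5725/4063 (U = (11449 + 1)/(-18347 + 10221) = 11450/(-8126) = 11450*(-1/8126) = -5725/4063 ≈ -1.4091)
T(C) = -(156 + C² - C)/(9*C) (T(C) = -(C*C + (156 - C))/(9*C) = -(C² + (156 - C))/(9*C) = -(156 + C² - C)/(9*C))
T(203) - U = (⅑)*(-156 + 203 - 1*203²)/203 - 1*(-5725/4063) = (⅑)*(1/203)*(-156 + 203 - 1*41209) + 5725/4063 = (⅑)*(1/203)*(-156 + 203 - 41209) + 5725/4063 = (⅑)*(1/203)*(-41162) + 5725/4063 = -41162/1827 + 5725/4063 = -156781631/7423101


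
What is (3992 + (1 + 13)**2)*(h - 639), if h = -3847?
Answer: -18787368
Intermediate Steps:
(3992 + (1 + 13)**2)*(h - 639) = (3992 + (1 + 13)**2)*(-3847 - 639) = (3992 + 14**2)*(-4486) = (3992 + 196)*(-4486) = 4188*(-4486) = -18787368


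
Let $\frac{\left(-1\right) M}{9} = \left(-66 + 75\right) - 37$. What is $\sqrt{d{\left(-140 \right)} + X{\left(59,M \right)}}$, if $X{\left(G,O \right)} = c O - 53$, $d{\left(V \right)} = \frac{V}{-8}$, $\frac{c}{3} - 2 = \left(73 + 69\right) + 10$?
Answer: $\frac{\sqrt{465554}}{2} \approx 341.16$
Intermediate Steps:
$M = 252$ ($M = - 9 \left(\left(-66 + 75\right) - 37\right) = - 9 \left(9 - 37\right) = \left(-9\right) \left(-28\right) = 252$)
$c = 462$ ($c = 6 + 3 \left(\left(73 + 69\right) + 10\right) = 6 + 3 \left(142 + 10\right) = 6 + 3 \cdot 152 = 6 + 456 = 462$)
$d{\left(V \right)} = - \frac{V}{8}$ ($d{\left(V \right)} = V \left(- \frac{1}{8}\right) = - \frac{V}{8}$)
$X{\left(G,O \right)} = -53 + 462 O$ ($X{\left(G,O \right)} = 462 O - 53 = -53 + 462 O$)
$\sqrt{d{\left(-140 \right)} + X{\left(59,M \right)}} = \sqrt{\left(- \frac{1}{8}\right) \left(-140\right) + \left(-53 + 462 \cdot 252\right)} = \sqrt{\frac{35}{2} + \left(-53 + 116424\right)} = \sqrt{\frac{35}{2} + 116371} = \sqrt{\frac{232777}{2}} = \frac{\sqrt{465554}}{2}$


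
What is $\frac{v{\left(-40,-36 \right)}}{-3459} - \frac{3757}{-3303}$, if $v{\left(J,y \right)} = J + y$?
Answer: $\frac{4415497}{3808359} \approx 1.1594$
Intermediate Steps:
$\frac{v{\left(-40,-36 \right)}}{-3459} - \frac{3757}{-3303} = \frac{-40 - 36}{-3459} - \frac{3757}{-3303} = \left(-76\right) \left(- \frac{1}{3459}\right) - - \frac{3757}{3303} = \frac{76}{3459} + \frac{3757}{3303} = \frac{4415497}{3808359}$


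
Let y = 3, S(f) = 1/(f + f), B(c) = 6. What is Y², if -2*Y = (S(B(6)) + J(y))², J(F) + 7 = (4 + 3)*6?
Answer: 31414372081/82944 ≈ 3.7874e+5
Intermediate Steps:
S(f) = 1/(2*f)
J(F) = 35 (J(F) = -7 + (4 + 3)*6 = -7 + 7*6 = -7 + 42 = 35)
Y = -177241/288 (Y = -((½)/6 + 35)²/2 = -((½)*(⅙) + 35)²/2 = -(1/12 + 35)²/2 = -(421/12)²/2 = -½*177241/144 = -177241/288 ≈ -615.42)
Y² = (-177241/288)² = 31414372081/82944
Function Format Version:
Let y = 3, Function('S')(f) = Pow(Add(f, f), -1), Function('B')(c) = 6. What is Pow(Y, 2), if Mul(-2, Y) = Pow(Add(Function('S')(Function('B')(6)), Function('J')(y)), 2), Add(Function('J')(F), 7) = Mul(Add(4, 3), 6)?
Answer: Rational(31414372081, 82944) ≈ 3.7874e+5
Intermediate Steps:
Function('S')(f) = Mul(Rational(1, 2), Pow(f, -1)) (Function('S')(f) = Pow(Mul(2, f), -1) = Mul(Rational(1, 2), Pow(f, -1)))
Function('J')(F) = 35 (Function('J')(F) = Add(-7, Mul(Add(4, 3), 6)) = Add(-7, Mul(7, 6)) = Add(-7, 42) = 35)
Y = Rational(-177241, 288) (Y = Mul(Rational(-1, 2), Pow(Add(Mul(Rational(1, 2), Pow(6, -1)), 35), 2)) = Mul(Rational(-1, 2), Pow(Add(Mul(Rational(1, 2), Rational(1, 6)), 35), 2)) = Mul(Rational(-1, 2), Pow(Add(Rational(1, 12), 35), 2)) = Mul(Rational(-1, 2), Pow(Rational(421, 12), 2)) = Mul(Rational(-1, 2), Rational(177241, 144)) = Rational(-177241, 288) ≈ -615.42)
Pow(Y, 2) = Pow(Rational(-177241, 288), 2) = Rational(31414372081, 82944)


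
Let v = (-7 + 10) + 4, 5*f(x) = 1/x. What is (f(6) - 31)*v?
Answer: -6503/30 ≈ -216.77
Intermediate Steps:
f(x) = 1/(5*x)
v = 7 (v = 3 + 4 = 7)
(f(6) - 31)*v = ((⅕)/6 - 31)*7 = ((⅕)*(⅙) - 31)*7 = (1/30 - 31)*7 = -929/30*7 = -6503/30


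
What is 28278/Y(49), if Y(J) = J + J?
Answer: 14139/49 ≈ 288.55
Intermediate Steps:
Y(J) = 2*J
28278/Y(49) = 28278/((2*49)) = 28278/98 = 28278*(1/98) = 14139/49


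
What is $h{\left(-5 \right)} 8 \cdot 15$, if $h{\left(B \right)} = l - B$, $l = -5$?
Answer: $0$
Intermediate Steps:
$h{\left(B \right)} = -5 - B$
$h{\left(-5 \right)} 8 \cdot 15 = \left(-5 - -5\right) 8 \cdot 15 = \left(-5 + 5\right) 8 \cdot 15 = 0 \cdot 8 \cdot 15 = 0 \cdot 15 = 0$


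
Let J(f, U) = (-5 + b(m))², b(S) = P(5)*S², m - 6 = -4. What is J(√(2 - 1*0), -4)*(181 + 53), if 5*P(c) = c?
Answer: 234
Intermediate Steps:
P(c) = c/5
m = 2 (m = 6 - 4 = 2)
b(S) = S² (b(S) = ((⅕)*5)*S² = 1*S² = S²)
J(f, U) = 1 (J(f, U) = (-5 + 2²)² = (-5 + 4)² = (-1)² = 1)
J(√(2 - 1*0), -4)*(181 + 53) = 1*(181 + 53) = 1*234 = 234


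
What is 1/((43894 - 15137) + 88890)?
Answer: 1/117647 ≈ 8.5000e-6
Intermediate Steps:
1/((43894 - 15137) + 88890) = 1/(28757 + 88890) = 1/117647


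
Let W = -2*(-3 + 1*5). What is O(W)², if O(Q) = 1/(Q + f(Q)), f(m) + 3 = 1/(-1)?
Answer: 1/64 ≈ 0.015625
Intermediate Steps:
f(m) = -4 (f(m) = -3 + 1/(-1) = -3 - 1 = -4)
W = -4 (W = -2*(-3 + 5) = -2*2 = -4)
O(Q) = 1/(-4 + Q) (O(Q) = 1/(Q - 4) = 1/(-4 + Q))
O(W)² = (1/(-4 - 4))² = (1/(-8))² = (-⅛)² = 1/64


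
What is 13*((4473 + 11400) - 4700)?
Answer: 145249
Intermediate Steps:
13*((4473 + 11400) - 4700) = 13*(15873 - 4700) = 13*11173 = 145249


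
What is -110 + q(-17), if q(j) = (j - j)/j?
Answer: -110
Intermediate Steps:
q(j) = 0 (q(j) = 0/j = 0)
-110 + q(-17) = -110 + 0 = -110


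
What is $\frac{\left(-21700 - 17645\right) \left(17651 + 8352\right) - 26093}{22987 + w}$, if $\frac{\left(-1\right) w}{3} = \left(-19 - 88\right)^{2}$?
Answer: $\frac{63944633}{710} \approx 90063.0$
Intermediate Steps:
$w = -34347$ ($w = - 3 \left(-19 - 88\right)^{2} = - 3 \left(-107\right)^{2} = \left(-3\right) 11449 = -34347$)
$\frac{\left(-21700 - 17645\right) \left(17651 + 8352\right) - 26093}{22987 + w} = \frac{\left(-21700 - 17645\right) \left(17651 + 8352\right) - 26093}{22987 - 34347} = \frac{\left(-39345\right) 26003 - 26093}{-11360} = \left(-1023088035 - 26093\right) \left(- \frac{1}{11360}\right) = \left(-1023114128\right) \left(- \frac{1}{11360}\right) = \frac{63944633}{710}$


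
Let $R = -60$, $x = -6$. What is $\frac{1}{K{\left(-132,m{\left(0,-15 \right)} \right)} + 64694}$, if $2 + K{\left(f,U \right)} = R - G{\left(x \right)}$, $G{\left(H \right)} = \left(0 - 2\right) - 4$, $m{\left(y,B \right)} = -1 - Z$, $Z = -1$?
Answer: $\frac{1}{64638} \approx 1.5471 \cdot 10^{-5}$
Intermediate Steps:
$m{\left(y,B \right)} = 0$ ($m{\left(y,B \right)} = -1 - -1 = -1 + 1 = 0$)
$G{\left(H \right)} = -6$ ($G{\left(H \right)} = -2 - 4 = -6$)
$K{\left(f,U \right)} = -56$ ($K{\left(f,U \right)} = -2 - 54 = -56$)
$\frac{1}{K{\left(-132,m{\left(0,-15 \right)} \right)} + 64694} = \frac{1}{-56 + 64694} = \frac{1}{64638}$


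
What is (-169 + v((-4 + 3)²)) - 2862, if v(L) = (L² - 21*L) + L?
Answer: -3050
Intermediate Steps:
v(L) = L² - 20*L
(-169 + v((-4 + 3)²)) - 2862 = (-169 + (-4 + 3)²*(-20 + (-4 + 3)²)) - 2862 = (-169 + (-1)²*(-20 + (-1)²)) - 2862 = (-169 + 1*(-20 + 1)) - 2862 = (-169 + 1*(-19)) - 2862 = (-169 - 19) - 2862 = -188 - 2862 = -3050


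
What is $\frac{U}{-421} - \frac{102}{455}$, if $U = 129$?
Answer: $- \frac{101637}{191555} \approx -0.53059$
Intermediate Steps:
$\frac{U}{-421} - \frac{102}{455} = \frac{129}{-421} - \frac{102}{455} = 129 \left(- \frac{1}{421}\right) - \frac{102}{455} = - \frac{129}{421} - \frac{102}{455} = - \frac{101637}{191555}$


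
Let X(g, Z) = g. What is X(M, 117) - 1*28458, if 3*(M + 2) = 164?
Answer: -85216/3 ≈ -28405.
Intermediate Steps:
M = 158/3 (M = -2 + (⅓)*164 = -2 + 164/3 = 158/3 ≈ 52.667)
X(M, 117) - 1*28458 = 158/3 - 1*28458 = 158/3 - 28458 = -85216/3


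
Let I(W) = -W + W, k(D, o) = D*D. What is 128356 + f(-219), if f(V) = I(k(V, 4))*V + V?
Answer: 128137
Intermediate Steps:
k(D, o) = D²
I(W) = 0
f(V) = V (f(V) = 0*V + V = 0 + V = V)
128356 + f(-219) = 128356 - 219 = 128137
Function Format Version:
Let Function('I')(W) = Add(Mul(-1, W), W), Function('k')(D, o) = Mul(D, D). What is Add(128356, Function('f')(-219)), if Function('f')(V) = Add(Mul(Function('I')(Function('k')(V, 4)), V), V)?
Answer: 128137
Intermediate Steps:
Function('k')(D, o) = Pow(D, 2)
Function('I')(W) = 0
Function('f')(V) = V (Function('f')(V) = Add(Mul(0, V), V) = Add(0, V) = V)
Add(128356, Function('f')(-219)) = Add(128356, -219) = 128137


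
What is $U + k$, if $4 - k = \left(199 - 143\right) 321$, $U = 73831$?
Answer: $55859$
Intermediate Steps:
$k = -17972$ ($k = 4 - \left(199 - 143\right) 321 = 4 - 56 \cdot 321 = 4 - 17976 = -17972$)
$U + k = 73831 - 17972 = 55859$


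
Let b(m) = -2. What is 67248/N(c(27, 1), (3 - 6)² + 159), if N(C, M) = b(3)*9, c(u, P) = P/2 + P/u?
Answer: -3736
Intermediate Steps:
c(u, P) = P/2 + P/u (c(u, P) = P*(½) + P/u = P/2 + P/u)
N(C, M) = -18 (N(C, M) = -2*9 = -18)
67248/N(c(27, 1), (3 - 6)² + 159) = 67248/(-18) = 67248*(-1/18) = -3736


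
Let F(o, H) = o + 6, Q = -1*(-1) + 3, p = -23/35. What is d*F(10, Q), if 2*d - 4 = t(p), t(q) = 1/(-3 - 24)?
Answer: 856/27 ≈ 31.704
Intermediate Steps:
p = -23/35 (p = -23*1/35 = -23/35 ≈ -0.65714)
Q = 4 (Q = 1 + 3 = 4)
t(q) = -1/27 (t(q) = 1/(-27) = -1/27)
F(o, H) = 6 + o
d = 107/54 (d = 2 + (½)*(-1/27) = 2 - 1/54 = 107/54 ≈ 1.9815)
d*F(10, Q) = 107*(6 + 10)/54 = (107/54)*16 = 856/27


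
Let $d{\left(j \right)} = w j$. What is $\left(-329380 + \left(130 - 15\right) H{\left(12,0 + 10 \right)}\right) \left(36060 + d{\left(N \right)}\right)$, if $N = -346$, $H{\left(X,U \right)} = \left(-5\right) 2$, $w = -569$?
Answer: $-76991675020$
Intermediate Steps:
$H{\left(X,U \right)} = -10$
$d{\left(j \right)} = - 569 j$
$\left(-329380 + \left(130 - 15\right) H{\left(12,0 + 10 \right)}\right) \left(36060 + d{\left(N \right)}\right) = \left(-329380 + \left(130 - 15\right) \left(-10\right)\right) \left(36060 - -196874\right) = \left(-329380 + 115 \left(-10\right)\right) \left(36060 + 196874\right) = \left(-329380 - 1150\right) 232934 = \left(-330530\right) 232934 = -76991675020$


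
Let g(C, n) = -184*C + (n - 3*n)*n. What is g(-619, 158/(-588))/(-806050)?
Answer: -4922351087/34835868900 ≈ -0.14130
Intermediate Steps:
g(C, n) = -184*C - 2*n² (g(C, n) = -184*C + (-2*n)*n = -184*C - 2*n²)
g(-619, 158/(-588))/(-806050) = (-184*(-619) - 2*(158/(-588))²)/(-806050) = (113896 - 2*(158*(-1/588))²)*(-1/806050) = (113896 - 2*(-79/294)²)*(-1/806050) = (113896 - 2*6241/86436)*(-1/806050) = (113896 - 6241/43218)*(-1/806050) = (4922351087/43218)*(-1/806050) = -4922351087/34835868900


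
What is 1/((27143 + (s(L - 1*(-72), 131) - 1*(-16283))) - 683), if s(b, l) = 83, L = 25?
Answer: 1/42826 ≈ 2.3350e-5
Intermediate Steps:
1/((27143 + (s(L - 1*(-72), 131) - 1*(-16283))) - 683) = 1/((27143 + (83 - 1*(-16283))) - 683) = 1/((27143 + (83 + 16283)) - 683) = 1/((27143 + 16366) - 683) = 1/(43509 - 683) = 1/42826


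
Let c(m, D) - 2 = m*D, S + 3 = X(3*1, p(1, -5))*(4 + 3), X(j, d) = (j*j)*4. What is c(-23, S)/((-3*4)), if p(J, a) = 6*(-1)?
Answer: 5725/12 ≈ 477.08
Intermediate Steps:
p(J, a) = -6
X(j, d) = 4*j² (X(j, d) = j²*4 = 4*j²)
S = 249 (S = -3 + (4*(3*1)²)*(4 + 3) = -3 + (4*3²)*7 = -3 + (4*9)*7 = -3 + 36*7 = -3 + 252 = 249)
c(m, D) = 2 + D*m (c(m, D) = 2 + m*D = 2 + D*m)
c(-23, S)/((-3*4)) = (2 + 249*(-23))/((-3*4)) = (2 - 5727)/(-12) = -5725*(-1/12) = 5725/12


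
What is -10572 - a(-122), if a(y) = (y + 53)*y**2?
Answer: 1016424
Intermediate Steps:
a(y) = y**2*(53 + y) (a(y) = (53 + y)*y**2 = y**2*(53 + y))
-10572 - a(-122) = -10572 - (-122)**2*(53 - 122) = -10572 - 14884*(-69) = -10572 - 1*(-1026996) = -10572 + 1026996 = 1016424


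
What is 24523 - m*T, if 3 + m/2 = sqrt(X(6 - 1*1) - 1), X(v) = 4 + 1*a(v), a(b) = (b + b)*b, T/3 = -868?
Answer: 8899 + 5208*sqrt(53) ≈ 46814.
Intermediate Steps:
T = -2604 (T = 3*(-868) = -2604)
a(b) = 2*b**2 (a(b) = (2*b)*b = 2*b**2)
X(v) = 4 + 2*v**2 (X(v) = 4 + 1*(2*v**2) = 4 + 2*v**2)
m = -6 + 2*sqrt(53) (m = -6 + 2*sqrt((4 + 2*(6 - 1*1)**2) - 1) = -6 + 2*sqrt((4 + 2*(6 - 1)**2) - 1) = -6 + 2*sqrt((4 + 2*5**2) - 1) = -6 + 2*sqrt((4 + 2*25) - 1) = -6 + 2*sqrt((4 + 50) - 1) = -6 + 2*sqrt(54 - 1) = -6 + 2*sqrt(53) ≈ 8.5602)
24523 - m*T = 24523 - (-6 + 2*sqrt(53))*(-2604) = 24523 - (15624 - 5208*sqrt(53)) = 24523 + (-15624 + 5208*sqrt(53)) = 8899 + 5208*sqrt(53)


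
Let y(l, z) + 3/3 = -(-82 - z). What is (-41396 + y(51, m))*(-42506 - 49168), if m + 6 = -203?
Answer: 3806671176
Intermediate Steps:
m = -209 (m = -6 - 203 = -209)
y(l, z) = 81 + z (y(l, z) = -1 - (-82 - z) = -1 + (82 + z) = 81 + z)
(-41396 + y(51, m))*(-42506 - 49168) = (-41396 + (81 - 209))*(-42506 - 49168) = (-41396 - 128)*(-91674) = -41524*(-91674) = 3806671176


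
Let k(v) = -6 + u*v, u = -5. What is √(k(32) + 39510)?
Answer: 4*√2459 ≈ 198.35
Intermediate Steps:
k(v) = -6 - 5*v
√(k(32) + 39510) = √((-6 - 5*32) + 39510) = √((-6 - 160) + 39510) = √(-166 + 39510) = √39344 = 4*√2459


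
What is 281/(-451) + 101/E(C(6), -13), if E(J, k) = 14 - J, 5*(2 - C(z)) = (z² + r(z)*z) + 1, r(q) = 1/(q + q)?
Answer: 80143/17589 ≈ 4.5564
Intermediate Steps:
r(q) = 1/(2*q)
C(z) = 17/10 - z²/5 (C(z) = 2 - ((z² + (1/(2*z))*z) + 1)/5 = 2 - ((z² + ½) + 1)/5 = 2 - ((½ + z²) + 1)/5 = 2 - (3/2 + z²)/5 = 2 + (-3/10 - z²/5) = 17/10 - z²/5)
281/(-451) + 101/E(C(6), -13) = 281/(-451) + 101/(14 - (17/10 - ⅕*6²)) = 281*(-1/451) + 101/(14 - (17/10 - ⅕*36)) = -281/451 + 101/(14 - (17/10 - 36/5)) = -281/451 + 101/(14 - 1*(-11/2)) = -281/451 + 101/(14 + 11/2) = -281/451 + 101/(39/2) = -281/451 + 101*(2/39) = -281/451 + 202/39 = 80143/17589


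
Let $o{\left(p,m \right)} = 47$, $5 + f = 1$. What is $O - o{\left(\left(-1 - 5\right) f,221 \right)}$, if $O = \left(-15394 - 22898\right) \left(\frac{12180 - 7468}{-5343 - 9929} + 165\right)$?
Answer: $- \frac{12038941355}{1909} \approx -6.3064 \cdot 10^{6}$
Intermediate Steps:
$f = -4$ ($f = -5 + 1 = -4$)
$O = - \frac{12038851632}{1909}$ ($O = - 38292 \left(\frac{4712}{-15272} + 165\right) = - 38292 \left(4712 \left(- \frac{1}{15272}\right) + 165\right) = - 38292 \left(- \frac{589}{1909} + 165\right) = \left(-38292\right) \frac{314396}{1909} = - \frac{12038851632}{1909} \approx -6.3064 \cdot 10^{6}$)
$O - o{\left(\left(-1 - 5\right) f,221 \right)} = - \frac{12038851632}{1909} - 47 = - \frac{12038941355}{1909}$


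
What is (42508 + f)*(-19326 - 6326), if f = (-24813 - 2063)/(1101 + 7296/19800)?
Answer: -990214113198464/908629 ≈ -1.0898e+9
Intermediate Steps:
f = -22172700/908629 (f = -26876/(1101 + 7296*(1/19800)) = -26876/(1101 + 304/825) = -26876/908629/825 = -26876*825/908629 = -22172700/908629 ≈ -24.402)
(42508 + f)*(-19326 - 6326) = (42508 - 22172700/908629)*(-19326 - 6326) = (38601828832/908629)*(-25652) = -990214113198464/908629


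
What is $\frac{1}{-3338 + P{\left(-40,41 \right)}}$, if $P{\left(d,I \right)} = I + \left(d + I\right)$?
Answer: $- \frac{1}{3296} \approx -0.0003034$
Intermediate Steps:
$P{\left(d,I \right)} = d + 2 I$ ($P{\left(d,I \right)} = I + \left(I + d\right) = d + 2 I$)
$\frac{1}{-3338 + P{\left(-40,41 \right)}} = \frac{1}{-3338 + \left(-40 + 2 \cdot 41\right)} = \frac{1}{-3338 + \left(-40 + 82\right)} = \frac{1}{-3338 + 42} = \frac{1}{-3296} = - \frac{1}{3296}$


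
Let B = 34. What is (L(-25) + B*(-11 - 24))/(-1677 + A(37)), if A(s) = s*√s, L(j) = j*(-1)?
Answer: 1953705/2761676 + 43105*√37/2761676 ≈ 0.80238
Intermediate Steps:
L(j) = -j
A(s) = s^(3/2)
(L(-25) + B*(-11 - 24))/(-1677 + A(37)) = (-1*(-25) + 34*(-11 - 24))/(-1677 + 37^(3/2)) = (25 + 34*(-35))/(-1677 + 37*√37) = (25 - 1190)/(-1677 + 37*√37) = -1165/(-1677 + 37*√37)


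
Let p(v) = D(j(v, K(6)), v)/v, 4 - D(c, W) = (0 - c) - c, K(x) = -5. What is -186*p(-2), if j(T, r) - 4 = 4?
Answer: 1860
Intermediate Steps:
j(T, r) = 8 (j(T, r) = 4 + 4 = 8)
D(c, W) = 4 + 2*c (D(c, W) = 4 - ((0 - c) - c) = 4 - (-c - c) = 4 - (-2)*c = 4 + 2*c)
p(v) = 20/v (p(v) = (4 + 2*8)/v = (4 + 16)/v = 20/v)
-186*p(-2) = -3720/(-2) = -3720*(-1)/2 = -186*(-10) = 1860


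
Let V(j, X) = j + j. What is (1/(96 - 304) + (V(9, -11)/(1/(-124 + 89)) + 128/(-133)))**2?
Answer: 304679713075929/765296896 ≈ 3.9812e+5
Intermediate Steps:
V(j, X) = 2*j
(1/(96 - 304) + (V(9, -11)/(1/(-124 + 89)) + 128/(-133)))**2 = (1/(96 - 304) + ((2*9)/(1/(-124 + 89)) + 128/(-133)))**2 = (1/(-208) + (18/(1/(-35)) + 128*(-1/133)))**2 = (-1/208 + (18/(-1/35) - 128/133))**2 = (-1/208 + (18*(-35) - 128/133))**2 = (-1/208 + (-630 - 128/133))**2 = (-1/208 - 83918/133)**2 = (-17455077/27664)**2 = 304679713075929/765296896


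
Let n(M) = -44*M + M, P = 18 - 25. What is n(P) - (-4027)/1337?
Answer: 406464/1337 ≈ 304.01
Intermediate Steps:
P = -7
n(M) = -43*M
n(P) - (-4027)/1337 = -43*(-7) - (-4027)/1337 = 301 - (-4027)/1337 = 301 - 1*(-4027/1337) = 301 + 4027/1337 = 406464/1337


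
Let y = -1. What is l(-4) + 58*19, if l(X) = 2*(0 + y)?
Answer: 1100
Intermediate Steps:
l(X) = -2 (l(X) = 2*(0 - 1) = 2*(-1) = -2)
l(-4) + 58*19 = -2 + 58*19 = -2 + 1102 = 1100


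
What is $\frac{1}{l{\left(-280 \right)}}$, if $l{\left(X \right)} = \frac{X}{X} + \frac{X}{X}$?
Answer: $\frac{1}{2} \approx 0.5$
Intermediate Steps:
$l{\left(X \right)} = 2$ ($l{\left(X \right)} = 1 + 1 = 2$)
$\frac{1}{l{\left(-280 \right)}} = \frac{1}{2}$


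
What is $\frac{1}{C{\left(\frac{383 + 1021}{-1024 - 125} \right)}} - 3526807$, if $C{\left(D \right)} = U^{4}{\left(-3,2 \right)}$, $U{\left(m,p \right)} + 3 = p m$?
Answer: $- \frac{23139380726}{6561} \approx -3.5268 \cdot 10^{6}$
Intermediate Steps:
$U{\left(m,p \right)} = -3 + m p$ ($U{\left(m,p \right)} = -3 + p m = -3 + m p$)
$C{\left(D \right)} = 6561$ ($C{\left(D \right)} = \left(-3 - 6\right)^{4} = \left(-9\right)^{4} = 6561$)
$\frac{1}{C{\left(\frac{383 + 1021}{-1024 - 125} \right)}} - 3526807 = \frac{1}{6561} - 3526807 = - \frac{23139380726}{6561}$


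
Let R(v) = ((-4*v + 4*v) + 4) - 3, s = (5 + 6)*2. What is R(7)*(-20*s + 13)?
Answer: -427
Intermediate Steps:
s = 22 (s = 11*2 = 22)
R(v) = 1 (R(v) = (0 + 4) - 3 = 4 - 3 = 1)
R(7)*(-20*s + 13) = 1*(-20*22 + 13) = 1*(-440 + 13) = 1*(-427) = -427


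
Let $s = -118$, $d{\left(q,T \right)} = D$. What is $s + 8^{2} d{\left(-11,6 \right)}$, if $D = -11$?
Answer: $-822$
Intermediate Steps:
$d{\left(q,T \right)} = -11$
$s + 8^{2} d{\left(-11,6 \right)} = -118 + 8^{2} \left(-11\right) = -118 + 64 \left(-11\right) = -118 - 704 = -822$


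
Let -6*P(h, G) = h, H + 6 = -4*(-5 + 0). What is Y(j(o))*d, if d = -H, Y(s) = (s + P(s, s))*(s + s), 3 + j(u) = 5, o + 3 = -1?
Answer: -280/3 ≈ -93.333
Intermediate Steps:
o = -4 (o = -3 - 1 = -4)
j(u) = 2 (j(u) = -3 + 5 = 2)
H = 14 (H = -6 - 4*(-5 + 0) = -6 - 4*(-5) = -6 + 20 = 14)
P(h, G) = -h/6
Y(s) = 5*s²/3 (Y(s) = (s - s/6)*(s + s) = (5*s/6)*(2*s) = 5*s²/3)
d = -14 (d = -1*14 = -14)
Y(j(o))*d = ((5/3)*2²)*(-14) = ((5/3)*4)*(-14) = (20/3)*(-14) = -280/3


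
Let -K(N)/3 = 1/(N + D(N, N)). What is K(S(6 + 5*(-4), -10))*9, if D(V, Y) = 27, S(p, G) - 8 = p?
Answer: -9/7 ≈ -1.2857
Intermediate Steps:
S(p, G) = 8 + p
K(N) = -3/(27 + N) (K(N) = -3/(N + 27) = -3/(27 + N))
K(S(6 + 5*(-4), -10))*9 = -3/(27 + (8 + (6 + 5*(-4))))*9 = -3/(27 + (8 + (6 - 20)))*9 = -3/(27 + (8 - 14))*9 = -3/(27 - 6)*9 = -3/21*9 = -3*1/21*9 = -⅐*9 = -9/7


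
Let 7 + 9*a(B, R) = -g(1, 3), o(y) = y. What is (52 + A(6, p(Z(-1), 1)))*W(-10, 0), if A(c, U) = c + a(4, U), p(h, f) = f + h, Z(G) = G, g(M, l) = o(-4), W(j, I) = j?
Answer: -1730/3 ≈ -576.67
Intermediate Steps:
g(M, l) = -4
a(B, R) = -⅓ (a(B, R) = -7/9 + (-1*(-4))/9 = -7/9 + (⅑)*4 = -7/9 + 4/9 = -⅓)
A(c, U) = -⅓ + c (A(c, U) = c - ⅓ = -⅓ + c)
(52 + A(6, p(Z(-1), 1)))*W(-10, 0) = (52 + (-⅓ + 6))*(-10) = (52 + 17/3)*(-10) = (173/3)*(-10) = -1730/3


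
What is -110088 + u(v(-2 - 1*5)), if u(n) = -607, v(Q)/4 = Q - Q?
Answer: -110695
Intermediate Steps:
v(Q) = 0 (v(Q) = 4*(Q - Q) = 4*0 = 0)
-110088 + u(v(-2 - 1*5)) = -110088 - 607 = -110695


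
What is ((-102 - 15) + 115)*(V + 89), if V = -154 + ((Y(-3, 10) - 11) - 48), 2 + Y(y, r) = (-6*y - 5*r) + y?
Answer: 322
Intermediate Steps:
Y(y, r) = -2 - 5*r - 5*y (Y(y, r) = -2 + ((-6*y - 5*r) + y) = -2 + (-5*r - 5*y) = -2 - 5*r - 5*y)
V = -250 (V = -154 + (((-2 - 5*10 - 5*(-3)) - 11) - 48) = -154 + (((-2 - 50 + 15) - 11) - 48) = -154 + ((-37 - 11) - 48) = -154 + (-48 - 48) = -154 - 96 = -250)
((-102 - 15) + 115)*(V + 89) = ((-102 - 15) + 115)*(-250 + 89) = (-117 + 115)*(-161) = -2*(-161) = 322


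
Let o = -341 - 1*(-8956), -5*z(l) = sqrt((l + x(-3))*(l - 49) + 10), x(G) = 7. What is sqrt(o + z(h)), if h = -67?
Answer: sqrt(215375 - 5*sqrt(6970))/5 ≈ 92.727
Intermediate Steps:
z(l) = -sqrt(10 + (-49 + l)*(7 + l))/5 (z(l) = -sqrt((l + 7)*(l - 49) + 10)/5 = -sqrt((7 + l)*(-49 + l) + 10)/5 = -sqrt((-49 + l)*(7 + l) + 10)/5 = -sqrt(10 + (-49 + l)*(7 + l))/5)
o = 8615 (o = -341 + 8956 = 8615)
sqrt(o + z(h)) = sqrt(8615 - sqrt(-333 + (-67)**2 - 42*(-67))/5) = sqrt(8615 - sqrt(-333 + 4489 + 2814)/5) = sqrt(8615 - sqrt(6970)/5)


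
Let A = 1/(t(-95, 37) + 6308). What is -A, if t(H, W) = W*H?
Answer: -1/2793 ≈ -0.00035804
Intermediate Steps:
t(H, W) = H*W
A = 1/2793 (A = 1/(-95*37 + 6308) = 1/(-3515 + 6308) = 1/2793 ≈ 0.00035804)
-A = -1*1/2793 = -1/2793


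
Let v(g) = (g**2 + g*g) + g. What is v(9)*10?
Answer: 1710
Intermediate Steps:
v(g) = g + 2*g**2 (v(g) = (g**2 + g**2) + g = 2*g**2 + g = g + 2*g**2)
v(9)*10 = (9*(1 + 2*9))*10 = (9*(1 + 18))*10 = (9*19)*10 = 171*10 = 1710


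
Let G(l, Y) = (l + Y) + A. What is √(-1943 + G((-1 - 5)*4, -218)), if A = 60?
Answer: 5*I*√85 ≈ 46.098*I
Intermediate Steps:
G(l, Y) = 60 + Y + l (G(l, Y) = (l + Y) + 60 = (Y + l) + 60 = 60 + Y + l)
√(-1943 + G((-1 - 5)*4, -218)) = √(-1943 + (60 - 218 + (-1 - 5)*4)) = √(-1943 + (60 - 218 - 6*4)) = √(-1943 + (60 - 218 - 24)) = √(-1943 - 182) = √(-2125) = 5*I*√85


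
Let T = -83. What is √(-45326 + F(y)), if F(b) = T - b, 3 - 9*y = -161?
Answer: I*√408845/3 ≈ 213.14*I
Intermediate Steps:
y = 164/9 (y = ⅓ - ⅑*(-161) = ⅓ + 161/9 = 164/9 ≈ 18.222)
F(b) = -83 - b
√(-45326 + F(y)) = √(-45326 + (-83 - 1*164/9)) = √(-45326 + (-83 - 164/9)) = √(-45326 - 911/9) = √(-408845/9) = I*√408845/3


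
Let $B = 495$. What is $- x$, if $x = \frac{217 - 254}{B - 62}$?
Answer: $\frac{37}{433} \approx 0.08545$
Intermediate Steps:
$x = - \frac{37}{433}$ ($x = \frac{217 - 254}{495 - 62} = - \frac{37}{433} \approx -0.08545$)
$- x = \left(-1\right) \left(- \frac{37}{433}\right) = \frac{37}{433}$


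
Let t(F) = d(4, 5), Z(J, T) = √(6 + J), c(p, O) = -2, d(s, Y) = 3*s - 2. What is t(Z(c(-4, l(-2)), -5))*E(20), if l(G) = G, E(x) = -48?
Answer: -480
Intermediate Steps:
d(s, Y) = -2 + 3*s
t(F) = 10 (t(F) = -2 + 3*4 = -2 + 12 = 10)
t(Z(c(-4, l(-2)), -5))*E(20) = 10*(-48) = -480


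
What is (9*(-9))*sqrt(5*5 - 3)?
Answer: -81*sqrt(22) ≈ -379.92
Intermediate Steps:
(9*(-9))*sqrt(5*5 - 3) = -81*sqrt(25 - 3) = -81*sqrt(22)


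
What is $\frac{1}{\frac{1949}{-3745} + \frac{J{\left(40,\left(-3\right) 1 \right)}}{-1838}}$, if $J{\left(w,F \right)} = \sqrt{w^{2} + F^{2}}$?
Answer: $- \frac{24657819847220}{12810034771419} + \frac{25777995950 \sqrt{1609}}{12810034771419} \approx -1.8442$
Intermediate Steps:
$J{\left(w,F \right)} = \sqrt{F^{2} + w^{2}}$
$\frac{1}{\frac{1949}{-3745} + \frac{J{\left(40,\left(-3\right) 1 \right)}}{-1838}} = \frac{1}{\frac{1949}{-3745} + \frac{\sqrt{\left(\left(-3\right) 1\right)^{2} + 40^{2}}}{-1838}} = \frac{1}{1949 \left(- \frac{1}{3745}\right) + \sqrt{\left(-3\right)^{2} + 1600} \left(- \frac{1}{1838}\right)} = \frac{1}{- \frac{1949}{3745} + \sqrt{9 + 1600} \left(- \frac{1}{1838}\right)} = \frac{1}{- \frac{1949}{3745} + \sqrt{1609} \left(- \frac{1}{1838}\right)} = \frac{1}{- \frac{1949}{3745} - \frac{\sqrt{1609}}{1838}}$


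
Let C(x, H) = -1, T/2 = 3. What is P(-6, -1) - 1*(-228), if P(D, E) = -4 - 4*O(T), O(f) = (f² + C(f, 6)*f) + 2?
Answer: 96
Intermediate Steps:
T = 6 (T = 2*3 = 6)
O(f) = 2 + f² - f (O(f) = (f² - f) + 2 = 2 + f² - f)
P(D, E) = -132 (P(D, E) = -4 - 4*(2 + 6² - 1*6) = -4 - 4*(2 + 36 - 6) = -4 - 4*32 = -4 - 128 = -132)
P(-6, -1) - 1*(-228) = -132 - 1*(-228) = -132 + 228 = 96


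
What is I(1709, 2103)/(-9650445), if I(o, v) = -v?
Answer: 701/3216815 ≈ 0.00021792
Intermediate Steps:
I(1709, 2103)/(-9650445) = -1*2103/(-9650445) = -2103*(-1/9650445) = 701/3216815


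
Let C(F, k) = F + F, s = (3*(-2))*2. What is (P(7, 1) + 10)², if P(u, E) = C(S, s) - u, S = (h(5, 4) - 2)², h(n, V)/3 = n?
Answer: 116281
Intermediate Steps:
h(n, V) = 3*n
s = -12 (s = -6*2 = -12)
S = 169 (S = (3*5 - 2)² = (15 - 2)² = 13² = 169)
C(F, k) = 2*F
P(u, E) = 338 - u (P(u, E) = 2*169 - u = 338 - u)
(P(7, 1) + 10)² = ((338 - 1*7) + 10)² = ((338 - 7) + 10)² = (331 + 10)² = 341² = 116281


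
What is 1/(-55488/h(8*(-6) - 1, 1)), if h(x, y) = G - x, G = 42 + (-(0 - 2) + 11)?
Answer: -13/6936 ≈ -0.0018743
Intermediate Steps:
G = 55 (G = 42 + (-1*(-2) + 11) = 42 + (2 + 11) = 42 + 13 = 55)
h(x, y) = 55 - x
1/(-55488/h(8*(-6) - 1, 1)) = 1/(-55488/(55 - (8*(-6) - 1))) = 1/(-55488/(55 - (-48 - 1))) = 1/(-55488/(55 - 1*(-49))) = 1/(-55488/(55 + 49)) = 1/(-55488/104) = 1/(-55488*1/104) = 1/(-6936/13) = -13/6936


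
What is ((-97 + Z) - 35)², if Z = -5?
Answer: 18769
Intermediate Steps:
((-97 + Z) - 35)² = ((-97 - 5) - 35)² = (-102 - 35)² = (-137)² = 18769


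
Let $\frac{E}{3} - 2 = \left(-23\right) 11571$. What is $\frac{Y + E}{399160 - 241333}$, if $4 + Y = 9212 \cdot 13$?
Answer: $- \frac{678641}{157827} \approx -4.2999$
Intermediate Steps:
$E = -798393$ ($E = 6 + 3 \left(\left(-23\right) 11571\right) = 6 + 3 \left(-266133\right) = 6 - 798399 = -798393$)
$Y = 119752$ ($Y = -4 + 9212 \cdot 13 = -4 + 119756 = 119752$)
$\frac{Y + E}{399160 - 241333} = \frac{119752 - 798393}{399160 - 241333} = - \frac{678641}{399160 - 241333} = - \frac{678641}{157827}$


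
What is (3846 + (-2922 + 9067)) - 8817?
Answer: 1174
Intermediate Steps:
(3846 + (-2922 + 9067)) - 8817 = (3846 + 6145) - 8817 = 9991 - 8817 = 1174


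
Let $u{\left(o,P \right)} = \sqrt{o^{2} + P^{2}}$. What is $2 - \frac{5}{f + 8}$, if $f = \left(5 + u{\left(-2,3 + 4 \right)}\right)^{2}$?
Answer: $\frac{1881}{1048} + \frac{25 \sqrt{53}}{1048} \approx 1.9685$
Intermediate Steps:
$u{\left(o,P \right)} = \sqrt{P^{2} + o^{2}}$
$f = \left(5 + \sqrt{53}\right)^{2}$ ($f = \left(5 + \sqrt{\left(3 + 4\right)^{2} + \left(-2\right)^{2}}\right)^{2} = \left(5 + \sqrt{7^{2} + 4}\right)^{2} = \left(5 + \sqrt{49 + 4}\right)^{2} = \left(5 + \sqrt{53}\right)^{2} \approx 150.8$)
$2 - \frac{5}{f + 8} = 2 - \frac{5}{\left(5 + \sqrt{53}\right)^{2} + 8} = 2 - \frac{5}{8 + \left(5 + \sqrt{53}\right)^{2}}$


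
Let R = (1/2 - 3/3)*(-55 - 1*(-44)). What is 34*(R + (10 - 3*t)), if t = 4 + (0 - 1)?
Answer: 221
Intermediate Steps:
t = 3 (t = 4 - 1 = 3)
R = 11/2 (R = (1*(½) - 3*⅓)*(-55 + 44) = (½ - 1)*(-11) = -½*(-11) = 11/2 ≈ 5.5000)
34*(R + (10 - 3*t)) = 34*(11/2 + (10 - 3*3)) = 34*(11/2 + (10 - 9)) = 34*(11/2 + 1) = 34*(13/2) = 221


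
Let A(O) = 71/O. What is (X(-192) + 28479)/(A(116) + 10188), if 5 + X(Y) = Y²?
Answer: 7579208/1181879 ≈ 6.4128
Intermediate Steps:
X(Y) = -5 + Y²
(X(-192) + 28479)/(A(116) + 10188) = ((-5 + (-192)²) + 28479)/(71/116 + 10188) = ((-5 + 36864) + 28479)/(71*(1/116) + 10188) = (36859 + 28479)/(71/116 + 10188) = 65338/(1181879/116) = 65338*(116/1181879) = 7579208/1181879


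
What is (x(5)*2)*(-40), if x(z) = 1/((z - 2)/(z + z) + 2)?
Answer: -800/23 ≈ -34.783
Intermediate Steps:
x(z) = 1/(2 + (-2 + z)/(2*z)) (x(z) = 1/((-2 + z)/((2*z)) + 2) = 1/((-2 + z)*(1/(2*z)) + 2) = 1/((-2 + z)/(2*z) + 2) = 1/(2 + (-2 + z)/(2*z)))
(x(5)*2)*(-40) = ((2*5/(-2 + 5*5))*2)*(-40) = ((2*5/(-2 + 25))*2)*(-40) = ((2*5/23)*2)*(-40) = ((2*5*(1/23))*2)*(-40) = ((10/23)*2)*(-40) = (20/23)*(-40) = -800/23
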